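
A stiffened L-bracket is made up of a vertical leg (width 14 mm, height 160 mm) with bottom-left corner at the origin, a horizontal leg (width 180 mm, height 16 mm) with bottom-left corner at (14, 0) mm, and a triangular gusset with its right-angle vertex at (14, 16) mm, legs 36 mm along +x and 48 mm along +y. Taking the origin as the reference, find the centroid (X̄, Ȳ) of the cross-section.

vertical leg: A = 14 × 160 = 2240.00, centroid at (7.00, 80.00).
horizontal leg: A = 180 × 16 = 2880.00, centroid at (104.00, 8.00).
gusset: A = ½·36·48 = 864.00, centroid at (26.00, 32.00).
ΣA = 5984.00 mm², ΣAX̄ = 337664.00 mm³, ΣAȲ = 229888.00 mm³.
X̄ = 337664.00/5984.00 = 56.43 mm; Ȳ = 229888.00/5984.00 = 38.42 mm.

X̄ = 56.43 mm, Ȳ = 38.42 mm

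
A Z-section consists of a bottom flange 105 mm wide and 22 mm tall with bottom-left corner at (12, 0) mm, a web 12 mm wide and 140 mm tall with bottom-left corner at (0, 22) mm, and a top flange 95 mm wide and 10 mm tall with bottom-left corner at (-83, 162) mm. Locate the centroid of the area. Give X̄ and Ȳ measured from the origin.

bottom flange: A = 105 × 22 = 2310.00, centroid at (64.50, 11.00).
web: A = 12 × 140 = 1680.00, centroid at (6.00, 92.00).
top flange: A = 95 × 10 = 950.00, centroid at (-35.50, 167.00).
ΣA = 4940.00 mm²
ΣAX̄ = (2310.00)(64.50) + (1680.00)(6.00) + (950.00)(-35.50) = 125350.00 mm³
ΣAȲ = (2310.00)(11.00) + (1680.00)(92.00) + (950.00)(167.00) = 338620.00 mm³
X̄ = 125350.00 / 4940.00 = 25.37 mm
Ȳ = 338620.00 / 4940.00 = 68.55 mm

X̄ = 25.37 mm, Ȳ = 68.55 mm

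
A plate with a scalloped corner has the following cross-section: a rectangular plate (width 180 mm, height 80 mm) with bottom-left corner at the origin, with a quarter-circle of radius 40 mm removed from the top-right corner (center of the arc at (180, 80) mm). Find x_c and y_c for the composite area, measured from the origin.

x_c = 83.02 mm, y_c = 37.80 mm

plate: A = 180 × 80 = 14400.00, centroid at (90.00, 40.00).
removed quarter-circle: A = −¼π·40² = -1256.64, centroid at (163.02, 63.02).
ΣA = 13143.36 mm², ΣAx_c = 1091138.66 mm³, ΣAy_c = 496802.37 mm³.
x_c = 1091138.66/13143.36 = 83.02 mm; y_c = 496802.37/13143.36 = 37.80 mm.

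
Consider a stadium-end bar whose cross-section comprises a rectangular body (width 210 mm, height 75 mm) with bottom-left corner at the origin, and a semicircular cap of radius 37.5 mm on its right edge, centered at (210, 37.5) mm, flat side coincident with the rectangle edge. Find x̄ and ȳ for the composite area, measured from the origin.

x̄ = 119.87 mm, ȳ = 37.50 mm

rectangular body: A = 210 × 75 = 15750.00, centroid at (105.00, 37.50).
semicircular end: A = ½π·37.5² = 2208.93, centroid at (225.92, 37.50).
ΣA = 17958.93 mm², ΣAx̄ = 2152782.04 mm³, ΣAȳ = 673459.96 mm³.
x̄ = 2152782.04/17958.93 = 119.87 mm; ȳ = 673459.96/17958.93 = 37.50 mm.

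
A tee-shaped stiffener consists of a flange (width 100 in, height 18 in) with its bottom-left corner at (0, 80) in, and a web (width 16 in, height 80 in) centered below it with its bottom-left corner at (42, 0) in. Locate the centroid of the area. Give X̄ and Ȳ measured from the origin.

Part | A | x̄ᵢ | ȳᵢ | A·x̄ᵢ | A·ȳᵢ
web | 1280.00 | 50.00 | 40.00 | 64000.00 | 51200.00
flange | 1800.00 | 50.00 | 89.00 | 90000.00 | 160200.00
Σ | 3080.00 |  |  | 154000.00 | 211400.00
X̄ = 154000.00 / 3080.00 = 50.00 in
Ȳ = 211400.00 / 3080.00 = 68.64 in

X̄ = 50.00 in, Ȳ = 68.64 in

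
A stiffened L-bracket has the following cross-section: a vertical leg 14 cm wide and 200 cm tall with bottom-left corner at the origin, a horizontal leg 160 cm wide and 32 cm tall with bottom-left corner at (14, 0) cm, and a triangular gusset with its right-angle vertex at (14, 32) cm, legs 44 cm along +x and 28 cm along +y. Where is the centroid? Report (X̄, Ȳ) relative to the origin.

Part | A | x̄ᵢ | ȳᵢ | A·x̄ᵢ | A·ȳᵢ
vertical leg | 2800.00 | 7.00 | 100.00 | 19600.00 | 280000.00
horizontal leg | 5120.00 | 94.00 | 16.00 | 481280.00 | 81920.00
gusset | 616.00 | 28.67 | 41.33 | 17658.67 | 25461.33
Σ | 8536.00 |  |  | 518538.67 | 387381.33
X̄ = 518538.67 / 8536.00 = 60.75 cm
Ȳ = 387381.33 / 8536.00 = 45.38 cm

X̄ = 60.75 cm, Ȳ = 45.38 cm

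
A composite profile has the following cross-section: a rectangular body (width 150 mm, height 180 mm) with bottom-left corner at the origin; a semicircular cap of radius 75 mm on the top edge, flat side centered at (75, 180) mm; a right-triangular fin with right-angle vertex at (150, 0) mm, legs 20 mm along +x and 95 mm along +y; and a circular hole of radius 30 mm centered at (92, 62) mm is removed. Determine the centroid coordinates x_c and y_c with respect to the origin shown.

rectangular body: A = 150 × 180 = 27000.00, centroid at (75.00, 90.00).
semicircular top: A = ½π·75² = 8835.73, centroid at (75.00, 211.83).
triangular fin: A = ½·20·95 = 950.00, centroid at (156.67, 31.67).
hole: A = −π·30² = -2827.43, centroid at (92.00, 62.00).
ΣA = 33958.30 mm²
ΣAx_c = (27000.00)(75.00) + (8835.73)(75.00) + (950.00)(156.67) + (-2827.43)(92.00) = 2576389.16 mm³
ΣAy_c = (27000.00)(90.00) + (8835.73)(211.83) + (950.00)(31.67) + (-2827.43)(62.00) = 4156463.74 mm³
x_c = 2576389.16 / 33958.30 = 75.87 mm
y_c = 4156463.74 / 33958.30 = 122.40 mm

x_c = 75.87 mm, y_c = 122.40 mm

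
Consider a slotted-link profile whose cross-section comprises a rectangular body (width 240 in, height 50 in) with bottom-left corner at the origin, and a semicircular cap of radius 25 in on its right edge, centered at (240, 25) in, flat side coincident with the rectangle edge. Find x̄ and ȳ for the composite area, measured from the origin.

x̄ = 129.88 in, ȳ = 25.00 in

rectangular body: A = 240 × 50 = 12000.00, centroid at (120.00, 25.00).
semicircular end: A = ½π·25² = 981.75, centroid at (250.61, 25.00).
ΣA = 12981.75 in², ΣAx̄ = 1686036.12 in³, ΣAȳ = 324543.69 in³.
x̄ = 1686036.12/12981.75 = 129.88 in; ȳ = 324543.69/12981.75 = 25.00 in.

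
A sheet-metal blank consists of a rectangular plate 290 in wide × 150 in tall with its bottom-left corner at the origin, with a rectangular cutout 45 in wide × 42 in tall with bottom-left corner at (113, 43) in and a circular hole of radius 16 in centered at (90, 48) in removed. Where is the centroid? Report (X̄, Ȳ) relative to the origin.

plate: A = 290 × 150 = 43500.00, centroid at (145.00, 75.00).
hole 1: A = −(45 × 42) = -1890.00, centroid at (135.50, 64.00).
hole 2: A = −π·16² = -804.25, centroid at (90.00, 48.00).
ΣA = 40805.75 in²
ΣAX̄ = (43500.00)(145.00) + (-1890.00)(135.50) + (-804.25)(90.00) = 5979022.71 in³
ΣAȲ = (43500.00)(75.00) + (-1890.00)(64.00) + (-804.25)(48.00) = 3102936.11 in³
X̄ = 5979022.71 / 40805.75 = 146.52 in
Ȳ = 3102936.11 / 40805.75 = 76.04 in

X̄ = 146.52 in, Ȳ = 76.04 in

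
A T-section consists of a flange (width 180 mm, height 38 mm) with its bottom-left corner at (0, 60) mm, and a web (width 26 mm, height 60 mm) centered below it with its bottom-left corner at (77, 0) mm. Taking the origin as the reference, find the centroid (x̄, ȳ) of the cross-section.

web: A = 26 × 60 = 1560.00, centroid at (90.00, 30.00).
flange: A = 180 × 38 = 6840.00, centroid at (90.00, 79.00).
ΣA = 8400.00 mm², ΣAx̄ = 756000.00 mm³, ΣAȳ = 587160.00 mm³.
x̄ = 756000.00/8400.00 = 90.00 mm; ȳ = 587160.00/8400.00 = 69.90 mm.

x̄ = 90.00 mm, ȳ = 69.90 mm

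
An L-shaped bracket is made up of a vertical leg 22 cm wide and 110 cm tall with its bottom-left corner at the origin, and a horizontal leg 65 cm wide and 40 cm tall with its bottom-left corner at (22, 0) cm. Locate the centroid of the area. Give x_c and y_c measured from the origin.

vertical leg: A = 22 × 110 = 2420.00, centroid at (11.00, 55.00).
horizontal leg: A = 65 × 40 = 2600.00, centroid at (54.50, 20.00).
ΣA = 5020.00 cm², ΣAx_c = 168320.00 cm³, ΣAy_c = 185100.00 cm³.
x_c = 168320.00/5020.00 = 33.53 cm; y_c = 185100.00/5020.00 = 36.87 cm.

x_c = 33.53 cm, y_c = 36.87 cm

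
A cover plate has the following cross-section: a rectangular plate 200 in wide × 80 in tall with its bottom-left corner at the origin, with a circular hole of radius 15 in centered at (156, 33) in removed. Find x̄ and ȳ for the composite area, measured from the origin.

Part | A | x̄ᵢ | ȳᵢ | A·x̄ᵢ | A·ȳᵢ
plate | 16000.00 | 100.00 | 40.00 | 1600000.00 | 640000.00
hole | -706.86 | 156.00 | 33.00 | -110269.90 | -23326.33
Σ | 15293.14 |  |  | 1489730.10 | 616673.67
x̄ = 1489730.10 / 15293.14 = 97.41 in
ȳ = 616673.67 / 15293.14 = 40.32 in

x̄ = 97.41 in, ȳ = 40.32 in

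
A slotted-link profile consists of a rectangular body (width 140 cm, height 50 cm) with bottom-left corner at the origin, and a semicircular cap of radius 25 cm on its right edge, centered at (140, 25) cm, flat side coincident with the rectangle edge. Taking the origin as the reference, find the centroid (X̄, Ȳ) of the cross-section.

Part | A | x̄ᵢ | ȳᵢ | A·x̄ᵢ | A·ȳᵢ
rectangular body | 7000.00 | 70.00 | 25.00 | 490000.00 | 175000.00
semicircular end | 981.75 | 150.61 | 25.00 | 147861.35 | 24543.69
Σ | 7981.75 |  |  | 637861.35 | 199543.69
X̄ = 637861.35 / 7981.75 = 79.91 cm
Ȳ = 199543.69 / 7981.75 = 25.00 cm

X̄ = 79.91 cm, Ȳ = 25.00 cm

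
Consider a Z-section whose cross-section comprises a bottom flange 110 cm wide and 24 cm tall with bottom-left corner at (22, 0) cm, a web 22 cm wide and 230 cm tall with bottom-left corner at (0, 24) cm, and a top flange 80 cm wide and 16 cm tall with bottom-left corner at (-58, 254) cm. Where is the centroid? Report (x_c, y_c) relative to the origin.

bottom flange: A = 110 × 24 = 2640.00, centroid at (77.00, 12.00).
web: A = 22 × 230 = 5060.00, centroid at (11.00, 139.00).
top flange: A = 80 × 16 = 1280.00, centroid at (-18.00, 262.00).
ΣA = 8980.00 cm²
ΣAx_c = (2640.00)(77.00) + (5060.00)(11.00) + (1280.00)(-18.00) = 235900.00 cm³
ΣAy_c = (2640.00)(12.00) + (5060.00)(139.00) + (1280.00)(262.00) = 1070380.00 cm³
x_c = 235900.00 / 8980.00 = 26.27 cm
y_c = 1070380.00 / 8980.00 = 119.20 cm

x_c = 26.27 cm, y_c = 119.20 cm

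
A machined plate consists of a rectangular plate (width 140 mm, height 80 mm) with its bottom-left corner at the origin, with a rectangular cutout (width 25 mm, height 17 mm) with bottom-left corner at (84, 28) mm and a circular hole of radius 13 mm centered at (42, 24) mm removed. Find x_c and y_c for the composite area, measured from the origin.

x_c = 70.35 mm, y_c = 40.97 mm

Part | A | x̄ᵢ | ȳᵢ | A·x̄ᵢ | A·ȳᵢ
plate | 11200.00 | 70.00 | 40.00 | 784000.00 | 448000.00
hole 1 | -425.00 | 96.50 | 36.50 | -41012.50 | -15512.50
hole 2 | -530.93 | 42.00 | 24.00 | -22299.02 | -12742.30
Σ | 10244.07 |  |  | 720688.48 | 419745.20
x_c = 720688.48 / 10244.07 = 70.35 mm
y_c = 419745.20 / 10244.07 = 40.97 mm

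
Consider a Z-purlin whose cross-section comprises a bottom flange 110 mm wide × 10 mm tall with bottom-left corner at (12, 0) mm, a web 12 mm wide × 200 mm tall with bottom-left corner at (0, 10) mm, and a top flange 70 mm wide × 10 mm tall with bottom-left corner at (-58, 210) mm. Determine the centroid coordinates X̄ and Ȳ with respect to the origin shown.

bottom flange: A = 110 × 10 = 1100.00, centroid at (67.00, 5.00).
web: A = 12 × 200 = 2400.00, centroid at (6.00, 110.00).
top flange: A = 70 × 10 = 700.00, centroid at (-23.00, 215.00).
ΣA = 4200.00 mm²
ΣAX̄ = (1100.00)(67.00) + (2400.00)(6.00) + (700.00)(-23.00) = 72000.00 mm³
ΣAȲ = (1100.00)(5.00) + (2400.00)(110.00) + (700.00)(215.00) = 420000.00 mm³
X̄ = 72000.00 / 4200.00 = 17.14 mm
Ȳ = 420000.00 / 4200.00 = 100.00 mm

X̄ = 17.14 mm, Ȳ = 100.00 mm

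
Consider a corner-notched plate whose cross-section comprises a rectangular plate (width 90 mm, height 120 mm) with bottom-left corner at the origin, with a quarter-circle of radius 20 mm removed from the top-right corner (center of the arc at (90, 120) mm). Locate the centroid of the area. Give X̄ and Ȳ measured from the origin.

X̄ = 43.91 mm, Ȳ = 58.46 mm

Part | A | x̄ᵢ | ȳᵢ | A·x̄ᵢ | A·ȳᵢ
plate | 10800.00 | 45.00 | 60.00 | 486000.00 | 648000.00
removed quarter-circle | -314.16 | 81.51 | 111.51 | -25607.67 | -35032.45
Σ | 10485.84 |  |  | 460392.33 | 612967.55
X̄ = 460392.33 / 10485.84 = 43.91 mm
Ȳ = 612967.55 / 10485.84 = 58.46 mm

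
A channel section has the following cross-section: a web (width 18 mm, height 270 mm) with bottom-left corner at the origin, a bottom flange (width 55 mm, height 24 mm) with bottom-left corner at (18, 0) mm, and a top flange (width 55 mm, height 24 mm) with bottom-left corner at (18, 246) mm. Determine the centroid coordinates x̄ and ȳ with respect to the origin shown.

x̄ = 21.85 mm, ȳ = 135.00 mm

web: A = 18 × 270 = 4860.00, centroid at (9.00, 135.00).
bottom flange: A = 55 × 24 = 1320.00, centroid at (45.50, 12.00).
top flange: A = 55 × 24 = 1320.00, centroid at (45.50, 258.00).
ΣA = 7500.00 mm²
ΣAx̄ = (4860.00)(9.00) + (1320.00)(45.50) + (1320.00)(45.50) = 163860.00 mm³
ΣAȳ = (4860.00)(135.00) + (1320.00)(12.00) + (1320.00)(258.00) = 1012500.00 mm³
x̄ = 163860.00 / 7500.00 = 21.85 mm
ȳ = 1012500.00 / 7500.00 = 135.00 mm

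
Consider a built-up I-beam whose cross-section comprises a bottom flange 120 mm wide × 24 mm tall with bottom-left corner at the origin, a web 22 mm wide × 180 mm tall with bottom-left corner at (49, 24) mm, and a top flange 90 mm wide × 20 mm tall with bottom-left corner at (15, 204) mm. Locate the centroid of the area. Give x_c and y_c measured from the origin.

bottom flange: A = 120 × 24 = 2880.00, centroid at (60.00, 12.00).
web: A = 22 × 180 = 3960.00, centroid at (60.00, 114.00).
top flange: A = 90 × 20 = 1800.00, centroid at (60.00, 214.00).
ΣA = 8640.00 mm²
ΣAx_c = (2880.00)(60.00) + (3960.00)(60.00) + (1800.00)(60.00) = 518400.00 mm³
ΣAy_c = (2880.00)(12.00) + (3960.00)(114.00) + (1800.00)(214.00) = 871200.00 mm³
x_c = 518400.00 / 8640.00 = 60.00 mm
y_c = 871200.00 / 8640.00 = 100.83 mm

x_c = 60.00 mm, y_c = 100.83 mm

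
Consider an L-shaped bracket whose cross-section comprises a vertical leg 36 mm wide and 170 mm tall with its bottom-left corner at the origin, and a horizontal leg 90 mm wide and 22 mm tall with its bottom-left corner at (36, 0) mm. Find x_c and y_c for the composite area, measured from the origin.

x_c = 33.40 mm, y_c = 66.91 mm

vertical leg: A = 36 × 170 = 6120.00, centroid at (18.00, 85.00).
horizontal leg: A = 90 × 22 = 1980.00, centroid at (81.00, 11.00).
ΣA = 8100.00 mm², ΣAx_c = 270540.00 mm³, ΣAy_c = 541980.00 mm³.
x_c = 270540.00/8100.00 = 33.40 mm; y_c = 541980.00/8100.00 = 66.91 mm.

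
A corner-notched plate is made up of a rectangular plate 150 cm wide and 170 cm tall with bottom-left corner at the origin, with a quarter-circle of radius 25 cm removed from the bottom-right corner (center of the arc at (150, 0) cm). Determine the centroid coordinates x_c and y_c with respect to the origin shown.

x_c = 73.74 cm, y_c = 86.46 cm

Part | A | x̄ᵢ | ȳᵢ | A·x̄ᵢ | A·ȳᵢ
plate | 25500.00 | 75.00 | 85.00 | 1912500.00 | 2167500.00
removed quarter-circle | -490.87 | 139.39 | 10.61 | -68422.74 | -5208.33
Σ | 25009.13 |  |  | 1844077.26 | 2162291.67
x_c = 1844077.26 / 25009.13 = 73.74 cm
y_c = 2162291.67 / 25009.13 = 86.46 cm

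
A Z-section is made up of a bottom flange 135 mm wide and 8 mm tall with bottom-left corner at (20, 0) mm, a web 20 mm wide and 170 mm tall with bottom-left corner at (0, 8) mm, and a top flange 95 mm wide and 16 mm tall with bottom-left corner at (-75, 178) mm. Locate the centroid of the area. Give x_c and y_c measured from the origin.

bottom flange: A = 135 × 8 = 1080.00, centroid at (87.50, 4.00).
web: A = 20 × 170 = 3400.00, centroid at (10.00, 93.00).
top flange: A = 95 × 16 = 1520.00, centroid at (-27.50, 186.00).
ΣA = 6000.00 mm², ΣAx_c = 86700.00 mm³, ΣAy_c = 603240.00 mm³.
x_c = 86700.00/6000.00 = 14.45 mm; y_c = 603240.00/6000.00 = 100.54 mm.

x_c = 14.45 mm, y_c = 100.54 mm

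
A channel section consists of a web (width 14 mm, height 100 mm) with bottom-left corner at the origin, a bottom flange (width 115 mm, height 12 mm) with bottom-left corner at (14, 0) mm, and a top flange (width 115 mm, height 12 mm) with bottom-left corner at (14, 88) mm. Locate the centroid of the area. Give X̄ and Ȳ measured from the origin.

web: A = 14 × 100 = 1400.00, centroid at (7.00, 50.00).
bottom flange: A = 115 × 12 = 1380.00, centroid at (71.50, 6.00).
top flange: A = 115 × 12 = 1380.00, centroid at (71.50, 94.00).
ΣA = 4160.00 mm²
ΣAX̄ = (1400.00)(7.00) + (1380.00)(71.50) + (1380.00)(71.50) = 207140.00 mm³
ΣAȲ = (1400.00)(50.00) + (1380.00)(6.00) + (1380.00)(94.00) = 208000.00 mm³
X̄ = 207140.00 / 4160.00 = 49.79 mm
Ȳ = 208000.00 / 4160.00 = 50.00 mm

X̄ = 49.79 mm, Ȳ = 50.00 mm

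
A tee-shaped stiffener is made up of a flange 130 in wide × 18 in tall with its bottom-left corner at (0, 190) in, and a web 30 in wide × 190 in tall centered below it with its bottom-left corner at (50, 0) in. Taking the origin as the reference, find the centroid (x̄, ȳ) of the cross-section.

x̄ = 65.00 in, ȳ = 125.27 in

web: A = 30 × 190 = 5700.00, centroid at (65.00, 95.00).
flange: A = 130 × 18 = 2340.00, centroid at (65.00, 199.00).
ΣA = 8040.00 in²
ΣAx̄ = (5700.00)(65.00) + (2340.00)(65.00) = 522600.00 in³
ΣAȳ = (5700.00)(95.00) + (2340.00)(199.00) = 1007160.00 in³
x̄ = 522600.00 / 8040.00 = 65.00 in
ȳ = 1007160.00 / 8040.00 = 125.27 in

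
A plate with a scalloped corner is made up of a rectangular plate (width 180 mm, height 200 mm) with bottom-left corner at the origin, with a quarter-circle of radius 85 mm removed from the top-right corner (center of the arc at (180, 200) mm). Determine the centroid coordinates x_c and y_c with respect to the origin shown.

x_c = 79.91 mm, y_c = 88.04 mm

Part | A | x̄ᵢ | ȳᵢ | A·x̄ᵢ | A·ȳᵢ
plate | 36000.00 | 90.00 | 100.00 | 3240000.00 | 3600000.00
removed quarter-circle | -5674.50 | 143.92 | 163.92 | -816701.98 | -930192.01
Σ | 30325.50 |  |  | 2423298.02 | 2669807.99
x_c = 2423298.02 / 30325.50 = 79.91 mm
y_c = 2669807.99 / 30325.50 = 88.04 mm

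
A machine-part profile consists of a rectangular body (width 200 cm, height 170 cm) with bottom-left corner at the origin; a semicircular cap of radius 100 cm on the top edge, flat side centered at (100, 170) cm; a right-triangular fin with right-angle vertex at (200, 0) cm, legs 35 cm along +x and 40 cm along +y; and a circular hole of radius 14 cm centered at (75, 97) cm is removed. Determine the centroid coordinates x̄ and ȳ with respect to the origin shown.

x̄ = 101.88 cm, ȳ = 124.05 cm

rectangular body: A = 200 × 170 = 34000.00, centroid at (100.00, 85.00).
semicircular top: A = ½π·100² = 15707.96, centroid at (100.00, 212.44).
triangular fin: A = ½·35·40 = 700.00, centroid at (211.67, 13.33).
hole: A = −π·14² = -615.75, centroid at (75.00, 97.00).
ΣA = 49792.21 cm², ΣAx̄ = 5072781.58 cm³, ΣAȳ = 6176625.80 cm³.
x̄ = 5072781.58/49792.21 = 101.88 cm; ȳ = 6176625.80/49792.21 = 124.05 cm.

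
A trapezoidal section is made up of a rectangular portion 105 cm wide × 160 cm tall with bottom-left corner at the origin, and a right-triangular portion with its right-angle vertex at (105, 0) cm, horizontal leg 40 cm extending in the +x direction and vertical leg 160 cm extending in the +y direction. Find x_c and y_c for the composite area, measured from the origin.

x_c = 63.03 cm, y_c = 75.73 cm

rectangular portion: A = 105 × 160 = 16800.00, centroid at (52.50, 80.00).
triangular portion: A = ½·40·160 = 3200.00, centroid at (118.33, 53.33).
ΣA = 20000.00 cm², ΣAx_c = 1260666.67 cm³, ΣAy_c = 1514666.67 cm³.
x_c = 1260666.67/20000.00 = 63.03 cm; y_c = 1514666.67/20000.00 = 75.73 cm.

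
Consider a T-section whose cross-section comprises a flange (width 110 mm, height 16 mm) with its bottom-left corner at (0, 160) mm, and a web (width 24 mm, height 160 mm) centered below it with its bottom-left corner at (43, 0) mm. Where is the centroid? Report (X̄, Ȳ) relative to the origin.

X̄ = 55.00 mm, Ȳ = 107.66 mm

web: A = 24 × 160 = 3840.00, centroid at (55.00, 80.00).
flange: A = 110 × 16 = 1760.00, centroid at (55.00, 168.00).
ΣA = 5600.00 mm²
ΣAX̄ = (3840.00)(55.00) + (1760.00)(55.00) = 308000.00 mm³
ΣAȲ = (3840.00)(80.00) + (1760.00)(168.00) = 602880.00 mm³
X̄ = 308000.00 / 5600.00 = 55.00 mm
Ȳ = 602880.00 / 5600.00 = 107.66 mm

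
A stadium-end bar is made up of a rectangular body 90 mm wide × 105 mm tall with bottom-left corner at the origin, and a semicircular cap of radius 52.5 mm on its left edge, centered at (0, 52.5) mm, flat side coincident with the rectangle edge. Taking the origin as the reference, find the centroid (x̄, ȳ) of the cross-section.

rectangular body: A = 90 × 105 = 9450.00, centroid at (45.00, 52.50).
semicircular end: A = ½π·52.5² = 4329.51, centroid at (-22.28, 52.50).
ΣA = 13779.51 mm²
ΣAx̄ = (9450.00)(45.00) + (4329.51)(-22.28) = 328781.25 mm³
ΣAȳ = (9450.00)(52.50) + (4329.51)(52.50) = 723424.14 mm³
x̄ = 328781.25 / 13779.51 = 23.86 mm
ȳ = 723424.14 / 13779.51 = 52.50 mm

x̄ = 23.86 mm, ȳ = 52.50 mm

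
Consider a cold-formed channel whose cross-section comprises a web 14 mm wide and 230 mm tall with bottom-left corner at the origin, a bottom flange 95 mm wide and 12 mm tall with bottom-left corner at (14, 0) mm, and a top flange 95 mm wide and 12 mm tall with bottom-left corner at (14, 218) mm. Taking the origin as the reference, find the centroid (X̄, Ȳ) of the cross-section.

Part | A | x̄ᵢ | ȳᵢ | A·x̄ᵢ | A·ȳᵢ
web | 3220.00 | 7.00 | 115.00 | 22540.00 | 370300.00
bottom flange | 1140.00 | 61.50 | 6.00 | 70110.00 | 6840.00
top flange | 1140.00 | 61.50 | 224.00 | 70110.00 | 255360.00
Σ | 5500.00 |  |  | 162760.00 | 632500.00
X̄ = 162760.00 / 5500.00 = 29.59 mm
Ȳ = 632500.00 / 5500.00 = 115.00 mm

X̄ = 29.59 mm, Ȳ = 115.00 mm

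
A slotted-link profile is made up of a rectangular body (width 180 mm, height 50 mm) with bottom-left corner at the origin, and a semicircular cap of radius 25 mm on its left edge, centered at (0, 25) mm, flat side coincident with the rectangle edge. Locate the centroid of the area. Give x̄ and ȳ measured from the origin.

x̄ = 80.10 mm, ȳ = 25.00 mm

Part | A | x̄ᵢ | ȳᵢ | A·x̄ᵢ | A·ȳᵢ
rectangular body | 9000.00 | 90.00 | 25.00 | 810000.00 | 225000.00
semicircular end | 981.75 | -10.61 | 25.00 | -10416.67 | 24543.69
Σ | 9981.75 |  |  | 799583.33 | 249543.69
x̄ = 799583.33 / 9981.75 = 80.10 mm
ȳ = 249543.69 / 9981.75 = 25.00 mm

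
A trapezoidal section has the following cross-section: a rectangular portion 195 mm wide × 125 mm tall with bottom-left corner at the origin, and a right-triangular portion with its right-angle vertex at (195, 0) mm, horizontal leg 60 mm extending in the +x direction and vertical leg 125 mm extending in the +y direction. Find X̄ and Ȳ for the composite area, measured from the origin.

rectangular portion: A = 195 × 125 = 24375.00, centroid at (97.50, 62.50).
triangular portion: A = ½·60·125 = 3750.00, centroid at (215.00, 41.67).
ΣA = 28125.00 mm², ΣAX̄ = 3182812.50 mm³, ΣAȲ = 1679687.50 mm³.
X̄ = 3182812.50/28125.00 = 113.17 mm; Ȳ = 1679687.50/28125.00 = 59.72 mm.

X̄ = 113.17 mm, Ȳ = 59.72 mm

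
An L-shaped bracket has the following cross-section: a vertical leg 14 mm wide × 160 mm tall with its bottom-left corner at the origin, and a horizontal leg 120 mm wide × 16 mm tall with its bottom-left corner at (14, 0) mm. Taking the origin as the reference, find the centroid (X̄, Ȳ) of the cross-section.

vertical leg: A = 14 × 160 = 2240.00, centroid at (7.00, 80.00).
horizontal leg: A = 120 × 16 = 1920.00, centroid at (74.00, 8.00).
ΣA = 4160.00 mm²
ΣAX̄ = (2240.00)(7.00) + (1920.00)(74.00) = 157760.00 mm³
ΣAȲ = (2240.00)(80.00) + (1920.00)(8.00) = 194560.00 mm³
X̄ = 157760.00 / 4160.00 = 37.92 mm
Ȳ = 194560.00 / 4160.00 = 46.77 mm

X̄ = 37.92 mm, Ȳ = 46.77 mm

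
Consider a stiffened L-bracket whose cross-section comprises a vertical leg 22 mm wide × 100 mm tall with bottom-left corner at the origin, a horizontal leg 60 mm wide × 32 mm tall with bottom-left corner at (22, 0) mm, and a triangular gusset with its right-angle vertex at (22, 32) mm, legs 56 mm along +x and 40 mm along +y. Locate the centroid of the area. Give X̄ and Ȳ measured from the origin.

vertical leg: A = 22 × 100 = 2200.00, centroid at (11.00, 50.00).
horizontal leg: A = 60 × 32 = 1920.00, centroid at (52.00, 16.00).
gusset: A = ½·56·40 = 1120.00, centroid at (40.67, 45.33).
ΣA = 5240.00 mm²
ΣAX̄ = (2200.00)(11.00) + (1920.00)(52.00) + (1120.00)(40.67) = 169586.67 mm³
ΣAȲ = (2200.00)(50.00) + (1920.00)(16.00) + (1120.00)(45.33) = 191493.33 mm³
X̄ = 169586.67 / 5240.00 = 32.36 mm
Ȳ = 191493.33 / 5240.00 = 36.54 mm

X̄ = 32.36 mm, Ȳ = 36.54 mm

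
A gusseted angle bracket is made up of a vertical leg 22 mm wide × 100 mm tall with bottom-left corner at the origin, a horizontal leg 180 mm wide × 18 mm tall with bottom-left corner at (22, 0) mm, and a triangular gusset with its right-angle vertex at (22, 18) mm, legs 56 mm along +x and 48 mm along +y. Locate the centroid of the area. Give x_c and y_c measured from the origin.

x_c = 65.11 mm, y_c = 27.25 mm

vertical leg: A = 22 × 100 = 2200.00, centroid at (11.00, 50.00).
horizontal leg: A = 180 × 18 = 3240.00, centroid at (112.00, 9.00).
gusset: A = ½·56·48 = 1344.00, centroid at (40.67, 34.00).
ΣA = 6784.00 mm², ΣAx_c = 441736.00 mm³, ΣAy_c = 184856.00 mm³.
x_c = 441736.00/6784.00 = 65.11 mm; y_c = 184856.00/6784.00 = 27.25 mm.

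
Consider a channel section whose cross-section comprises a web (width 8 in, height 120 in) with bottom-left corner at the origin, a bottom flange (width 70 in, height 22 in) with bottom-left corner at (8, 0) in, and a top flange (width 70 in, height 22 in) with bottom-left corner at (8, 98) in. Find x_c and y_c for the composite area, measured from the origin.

web: A = 8 × 120 = 960.00, centroid at (4.00, 60.00).
bottom flange: A = 70 × 22 = 1540.00, centroid at (43.00, 11.00).
top flange: A = 70 × 22 = 1540.00, centroid at (43.00, 109.00).
ΣA = 4040.00 in²
ΣAx_c = (960.00)(4.00) + (1540.00)(43.00) + (1540.00)(43.00) = 136280.00 in³
ΣAy_c = (960.00)(60.00) + (1540.00)(11.00) + (1540.00)(109.00) = 242400.00 in³
x_c = 136280.00 / 4040.00 = 33.73 in
y_c = 242400.00 / 4040.00 = 60.00 in

x_c = 33.73 in, y_c = 60.00 in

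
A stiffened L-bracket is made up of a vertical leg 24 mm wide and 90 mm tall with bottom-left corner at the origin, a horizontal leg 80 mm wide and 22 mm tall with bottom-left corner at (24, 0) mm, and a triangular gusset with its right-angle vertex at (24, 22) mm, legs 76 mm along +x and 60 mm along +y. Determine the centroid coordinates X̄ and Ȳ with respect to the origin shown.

vertical leg: A = 24 × 90 = 2160.00, centroid at (12.00, 45.00).
horizontal leg: A = 80 × 22 = 1760.00, centroid at (64.00, 11.00).
gusset: A = ½·76·60 = 2280.00, centroid at (49.33, 42.00).
ΣA = 6200.00 mm²
ΣAX̄ = (2160.00)(12.00) + (1760.00)(64.00) + (2280.00)(49.33) = 251040.00 mm³
ΣAȲ = (2160.00)(45.00) + (1760.00)(11.00) + (2280.00)(42.00) = 212320.00 mm³
X̄ = 251040.00 / 6200.00 = 40.49 mm
Ȳ = 212320.00 / 6200.00 = 34.25 mm

X̄ = 40.49 mm, Ȳ = 34.25 mm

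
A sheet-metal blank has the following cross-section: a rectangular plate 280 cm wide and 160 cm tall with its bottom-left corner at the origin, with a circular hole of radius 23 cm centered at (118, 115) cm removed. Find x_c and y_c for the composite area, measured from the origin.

x_c = 140.85 cm, y_c = 78.65 cm

Part | A | x̄ᵢ | ȳᵢ | A·x̄ᵢ | A·ȳᵢ
plate | 44800.00 | 140.00 | 80.00 | 6272000.00 | 3584000.00
hole | -1661.90 | 118.00 | 115.00 | -196104.50 | -191118.79
Σ | 43138.10 |  |  | 6075895.50 | 3392881.21
x_c = 6075895.50 / 43138.10 = 140.85 cm
y_c = 3392881.21 / 43138.10 = 78.65 cm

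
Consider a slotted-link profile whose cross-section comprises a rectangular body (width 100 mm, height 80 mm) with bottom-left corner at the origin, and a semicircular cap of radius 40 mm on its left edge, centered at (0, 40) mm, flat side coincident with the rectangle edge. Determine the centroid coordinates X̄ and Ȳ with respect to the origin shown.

rectangular body: A = 100 × 80 = 8000.00, centroid at (50.00, 40.00).
semicircular end: A = ½π·40² = 2513.27, centroid at (-16.98, 40.00).
ΣA = 10513.27 mm²
ΣAX̄ = (8000.00)(50.00) + (2513.27)(-16.98) = 357333.33 mm³
ΣAȲ = (8000.00)(40.00) + (2513.27)(40.00) = 420530.96 mm³
X̄ = 357333.33 / 10513.27 = 33.99 mm
Ȳ = 420530.96 / 10513.27 = 40.00 mm

X̄ = 33.99 mm, Ȳ = 40.00 mm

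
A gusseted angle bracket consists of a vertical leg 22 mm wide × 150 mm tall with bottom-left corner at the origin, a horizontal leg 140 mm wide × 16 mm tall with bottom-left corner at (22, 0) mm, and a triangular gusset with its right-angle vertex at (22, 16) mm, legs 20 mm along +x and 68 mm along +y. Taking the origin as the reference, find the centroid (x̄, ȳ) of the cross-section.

Part | A | x̄ᵢ | ȳᵢ | A·x̄ᵢ | A·ȳᵢ
vertical leg | 3300.00 | 11.00 | 75.00 | 36300.00 | 247500.00
horizontal leg | 2240.00 | 92.00 | 8.00 | 206080.00 | 17920.00
gusset | 680.00 | 28.67 | 38.67 | 19493.33 | 26293.33
Σ | 6220.00 |  |  | 261873.33 | 291713.33
x̄ = 261873.33 / 6220.00 = 42.10 mm
ȳ = 291713.33 / 6220.00 = 46.90 mm

x̄ = 42.10 mm, ȳ = 46.90 mm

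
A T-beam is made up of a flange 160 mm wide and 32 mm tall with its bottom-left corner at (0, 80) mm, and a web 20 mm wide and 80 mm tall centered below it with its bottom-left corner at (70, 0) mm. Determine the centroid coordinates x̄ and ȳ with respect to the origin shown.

x̄ = 80.00 mm, ȳ = 82.67 mm

web: A = 20 × 80 = 1600.00, centroid at (80.00, 40.00).
flange: A = 160 × 32 = 5120.00, centroid at (80.00, 96.00).
ΣA = 6720.00 mm², ΣAx̄ = 537600.00 mm³, ΣAȳ = 555520.00 mm³.
x̄ = 537600.00/6720.00 = 80.00 mm; ȳ = 555520.00/6720.00 = 82.67 mm.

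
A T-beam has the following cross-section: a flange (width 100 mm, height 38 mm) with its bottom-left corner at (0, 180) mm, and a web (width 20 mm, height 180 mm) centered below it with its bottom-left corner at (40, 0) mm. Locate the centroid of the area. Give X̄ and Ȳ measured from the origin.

X̄ = 50.00 mm, Ȳ = 145.97 mm

web: A = 20 × 180 = 3600.00, centroid at (50.00, 90.00).
flange: A = 100 × 38 = 3800.00, centroid at (50.00, 199.00).
ΣA = 7400.00 mm², ΣAX̄ = 370000.00 mm³, ΣAȲ = 1080200.00 mm³.
X̄ = 370000.00/7400.00 = 50.00 mm; Ȳ = 1080200.00/7400.00 = 145.97 mm.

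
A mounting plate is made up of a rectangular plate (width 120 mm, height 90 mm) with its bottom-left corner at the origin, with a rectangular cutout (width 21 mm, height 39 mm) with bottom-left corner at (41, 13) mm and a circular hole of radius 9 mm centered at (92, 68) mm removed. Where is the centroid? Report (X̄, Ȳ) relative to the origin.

X̄ = 59.88 mm, Ȳ = 45.45 mm

plate: A = 120 × 90 = 10800.00, centroid at (60.00, 45.00).
hole 1: A = −(21 × 39) = -819.00, centroid at (51.50, 32.50).
hole 2: A = −π·9² = -254.47, centroid at (92.00, 68.00).
ΣA = 9726.53 mm², ΣAX̄ = 582410.35 mm³, ΣAȲ = 442078.61 mm³.
X̄ = 582410.35/9726.53 = 59.88 mm; Ȳ = 442078.61/9726.53 = 45.45 mm.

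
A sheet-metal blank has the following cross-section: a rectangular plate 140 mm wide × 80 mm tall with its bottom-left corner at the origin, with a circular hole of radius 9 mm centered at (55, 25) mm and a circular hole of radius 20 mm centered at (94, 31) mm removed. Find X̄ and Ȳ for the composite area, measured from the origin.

plate: A = 140 × 80 = 11200.00, centroid at (70.00, 40.00).
hole 1: A = −π·9² = -254.47, centroid at (55.00, 25.00).
hole 2: A = −π·20² = -1256.64, centroid at (94.00, 31.00).
ΣA = 9688.89 mm², ΣAX̄ = 651880.32 mm³, ΣAȲ = 402682.53 mm³.
X̄ = 651880.32/9688.89 = 67.28 mm; Ȳ = 402682.53/9688.89 = 41.56 mm.

X̄ = 67.28 mm, Ȳ = 41.56 mm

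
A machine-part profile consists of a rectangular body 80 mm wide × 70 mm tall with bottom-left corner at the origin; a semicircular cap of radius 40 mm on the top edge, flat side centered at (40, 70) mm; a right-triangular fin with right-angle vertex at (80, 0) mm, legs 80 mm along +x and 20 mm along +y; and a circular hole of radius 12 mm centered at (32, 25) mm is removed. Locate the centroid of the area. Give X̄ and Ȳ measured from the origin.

rectangular body: A = 80 × 70 = 5600.00, centroid at (40.00, 35.00).
semicircular top: A = ½π·40² = 2513.27, centroid at (40.00, 86.98).
triangular fin: A = ½·80·20 = 800.00, centroid at (106.67, 6.67).
hole: A = −π·12² = -452.39, centroid at (32.00, 25.00).
ΣA = 8460.88 mm²
ΣAX̄ = (5600.00)(40.00) + (2513.27)(40.00) + (800.00)(106.67) + (-452.39)(32.00) = 395387.84 mm³
ΣAȲ = (5600.00)(35.00) + (2513.27)(86.98) + (800.00)(6.67) + (-452.39)(25.00) = 408619.46 mm³
X̄ = 395387.84 / 8460.88 = 46.73 mm
Ȳ = 408619.46 / 8460.88 = 48.30 mm

X̄ = 46.73 mm, Ȳ = 48.30 mm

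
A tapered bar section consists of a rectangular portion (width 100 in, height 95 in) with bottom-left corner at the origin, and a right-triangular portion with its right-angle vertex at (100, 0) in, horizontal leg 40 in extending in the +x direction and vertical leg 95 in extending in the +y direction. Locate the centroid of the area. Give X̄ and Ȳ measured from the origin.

rectangular portion: A = 100 × 95 = 9500.00, centroid at (50.00, 47.50).
triangular portion: A = ½·40·95 = 1900.00, centroid at (113.33, 31.67).
ΣA = 11400.00 in², ΣAX̄ = 690333.33 in³, ΣAȲ = 511416.67 in³.
X̄ = 690333.33/11400.00 = 60.56 in; Ȳ = 511416.67/11400.00 = 44.86 in.

X̄ = 60.56 in, Ȳ = 44.86 in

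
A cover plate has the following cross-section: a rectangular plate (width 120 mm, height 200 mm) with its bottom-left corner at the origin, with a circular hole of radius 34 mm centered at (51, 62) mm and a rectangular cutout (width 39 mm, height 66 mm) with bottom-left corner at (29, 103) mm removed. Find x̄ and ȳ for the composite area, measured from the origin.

x̄ = 63.50 mm, ȳ = 102.55 mm

plate: A = 120 × 200 = 24000.00, centroid at (60.00, 100.00).
hole 1: A = −π·34² = -3631.68, centroid at (51.00, 62.00).
hole 2: A = −(39 × 66) = -2574.00, centroid at (48.50, 136.00).
ΣA = 17794.32 mm², ΣAx̄ = 1129945.26 mm³, ΣAȳ = 1824771.77 mm³.
x̄ = 1129945.26/17794.32 = 63.50 mm; ȳ = 1824771.77/17794.32 = 102.55 mm.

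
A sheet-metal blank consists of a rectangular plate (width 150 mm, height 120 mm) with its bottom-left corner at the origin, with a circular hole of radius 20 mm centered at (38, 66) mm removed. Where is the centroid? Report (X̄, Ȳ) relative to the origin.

X̄ = 77.78 mm, Ȳ = 59.55 mm

plate: A = 150 × 120 = 18000.00, centroid at (75.00, 60.00).
hole: A = −π·20² = -1256.64, centroid at (38.00, 66.00).
ΣA = 16743.36 mm², ΣAX̄ = 1302247.79 mm³, ΣAȲ = 997061.95 mm³.
X̄ = 1302247.79/16743.36 = 77.78 mm; Ȳ = 997061.95/16743.36 = 59.55 mm.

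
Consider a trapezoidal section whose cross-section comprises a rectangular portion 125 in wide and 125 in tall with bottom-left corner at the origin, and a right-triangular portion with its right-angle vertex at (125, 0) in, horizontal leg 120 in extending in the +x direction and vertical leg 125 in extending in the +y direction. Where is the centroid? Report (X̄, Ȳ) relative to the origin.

rectangular portion: A = 125 × 125 = 15625.00, centroid at (62.50, 62.50).
triangular portion: A = ½·120·125 = 7500.00, centroid at (165.00, 41.67).
ΣA = 23125.00 in², ΣAX̄ = 2214062.50 in³, ΣAȲ = 1289062.50 in³.
X̄ = 2214062.50/23125.00 = 95.74 in; Ȳ = 1289062.50/23125.00 = 55.74 in.

X̄ = 95.74 in, Ȳ = 55.74 in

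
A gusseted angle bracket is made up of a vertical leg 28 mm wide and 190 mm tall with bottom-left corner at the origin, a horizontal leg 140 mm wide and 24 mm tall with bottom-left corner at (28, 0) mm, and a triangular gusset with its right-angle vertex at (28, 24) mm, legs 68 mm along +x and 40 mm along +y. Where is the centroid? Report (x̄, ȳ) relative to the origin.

Part | A | x̄ᵢ | ȳᵢ | A·x̄ᵢ | A·ȳᵢ
vertical leg | 5320.00 | 14.00 | 95.00 | 74480.00 | 505400.00
horizontal leg | 3360.00 | 98.00 | 12.00 | 329280.00 | 40320.00
gusset | 1360.00 | 50.67 | 37.33 | 68906.67 | 50773.33
Σ | 10040.00 |  |  | 472666.67 | 596493.33
x̄ = 472666.67 / 10040.00 = 47.08 mm
ȳ = 596493.33 / 10040.00 = 59.41 mm

x̄ = 47.08 mm, ȳ = 59.41 mm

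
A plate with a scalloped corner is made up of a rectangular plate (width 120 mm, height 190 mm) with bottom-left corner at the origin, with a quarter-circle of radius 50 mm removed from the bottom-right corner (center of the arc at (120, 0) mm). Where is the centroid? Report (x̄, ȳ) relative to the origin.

plate: A = 120 × 190 = 22800.00, centroid at (60.00, 95.00).
removed quarter-circle: A = −¼π·50² = -1963.50, centroid at (98.78, 21.22).
ΣA = 20836.50 mm²
ΣAx̄ = (22800.00)(60.00) + (-1963.50)(98.78) = 1174047.22 mm³
ΣAȳ = (22800.00)(95.00) + (-1963.50)(21.22) = 2124333.33 mm³
x̄ = 1174047.22 / 20836.50 = 56.35 mm
ȳ = 2124333.33 / 20836.50 = 101.95 mm

x̄ = 56.35 mm, ȳ = 101.95 mm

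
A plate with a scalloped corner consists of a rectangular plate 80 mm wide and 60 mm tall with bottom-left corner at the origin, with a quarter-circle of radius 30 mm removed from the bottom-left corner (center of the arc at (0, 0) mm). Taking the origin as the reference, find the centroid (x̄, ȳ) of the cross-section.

x̄ = 44.71 mm, ȳ = 32.98 mm

plate: A = 80 × 60 = 4800.00, centroid at (40.00, 30.00).
removed quarter-circle: A = −¼π·30² = -706.86, centroid at (12.73, 12.73).
ΣA = 4093.14 mm²
ΣAx̄ = (4800.00)(40.00) + (-706.86)(12.73) = 183000.00 mm³
ΣAȳ = (4800.00)(30.00) + (-706.86)(12.73) = 135000.00 mm³
x̄ = 183000.00 / 4093.14 = 44.71 mm
ȳ = 135000.00 / 4093.14 = 32.98 mm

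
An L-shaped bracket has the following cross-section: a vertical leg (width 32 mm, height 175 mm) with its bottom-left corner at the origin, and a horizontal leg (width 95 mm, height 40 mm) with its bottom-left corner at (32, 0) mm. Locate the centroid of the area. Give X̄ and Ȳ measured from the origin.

vertical leg: A = 32 × 175 = 5600.00, centroid at (16.00, 87.50).
horizontal leg: A = 95 × 40 = 3800.00, centroid at (79.50, 20.00).
ΣA = 9400.00 mm², ΣAX̄ = 391700.00 mm³, ΣAȲ = 566000.00 mm³.
X̄ = 391700.00/9400.00 = 41.67 mm; Ȳ = 566000.00/9400.00 = 60.21 mm.

X̄ = 41.67 mm, Ȳ = 60.21 mm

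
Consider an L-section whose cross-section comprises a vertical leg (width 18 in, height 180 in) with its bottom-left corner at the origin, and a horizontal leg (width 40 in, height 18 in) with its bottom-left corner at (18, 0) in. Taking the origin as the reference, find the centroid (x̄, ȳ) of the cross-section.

x̄ = 14.27 in, ȳ = 75.27 in

vertical leg: A = 18 × 180 = 3240.00, centroid at (9.00, 90.00).
horizontal leg: A = 40 × 18 = 720.00, centroid at (38.00, 9.00).
ΣA = 3960.00 in², ΣAx̄ = 56520.00 in³, ΣAȳ = 298080.00 in³.
x̄ = 56520.00/3960.00 = 14.27 in; ȳ = 298080.00/3960.00 = 75.27 in.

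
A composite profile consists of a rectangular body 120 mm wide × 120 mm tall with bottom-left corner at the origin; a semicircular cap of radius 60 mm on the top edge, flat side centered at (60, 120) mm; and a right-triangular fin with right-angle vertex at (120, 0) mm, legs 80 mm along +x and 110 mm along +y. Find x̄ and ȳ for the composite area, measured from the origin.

x̄ = 75.59 mm, ȳ = 75.56 mm

Part | A | x̄ᵢ | ȳᵢ | A·x̄ᵢ | A·ȳᵢ
rectangular body | 14400.00 | 60.00 | 60.00 | 864000.00 | 864000.00
semicircular top | 5654.87 | 60.00 | 145.46 | 339292.01 | 822584.01
triangular fin | 4400.00 | 146.67 | 36.67 | 645333.33 | 161333.33
Σ | 24454.87 |  |  | 1848625.34 | 1847917.35
x̄ = 1848625.34 / 24454.87 = 75.59 mm
ȳ = 1847917.35 / 24454.87 = 75.56 mm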